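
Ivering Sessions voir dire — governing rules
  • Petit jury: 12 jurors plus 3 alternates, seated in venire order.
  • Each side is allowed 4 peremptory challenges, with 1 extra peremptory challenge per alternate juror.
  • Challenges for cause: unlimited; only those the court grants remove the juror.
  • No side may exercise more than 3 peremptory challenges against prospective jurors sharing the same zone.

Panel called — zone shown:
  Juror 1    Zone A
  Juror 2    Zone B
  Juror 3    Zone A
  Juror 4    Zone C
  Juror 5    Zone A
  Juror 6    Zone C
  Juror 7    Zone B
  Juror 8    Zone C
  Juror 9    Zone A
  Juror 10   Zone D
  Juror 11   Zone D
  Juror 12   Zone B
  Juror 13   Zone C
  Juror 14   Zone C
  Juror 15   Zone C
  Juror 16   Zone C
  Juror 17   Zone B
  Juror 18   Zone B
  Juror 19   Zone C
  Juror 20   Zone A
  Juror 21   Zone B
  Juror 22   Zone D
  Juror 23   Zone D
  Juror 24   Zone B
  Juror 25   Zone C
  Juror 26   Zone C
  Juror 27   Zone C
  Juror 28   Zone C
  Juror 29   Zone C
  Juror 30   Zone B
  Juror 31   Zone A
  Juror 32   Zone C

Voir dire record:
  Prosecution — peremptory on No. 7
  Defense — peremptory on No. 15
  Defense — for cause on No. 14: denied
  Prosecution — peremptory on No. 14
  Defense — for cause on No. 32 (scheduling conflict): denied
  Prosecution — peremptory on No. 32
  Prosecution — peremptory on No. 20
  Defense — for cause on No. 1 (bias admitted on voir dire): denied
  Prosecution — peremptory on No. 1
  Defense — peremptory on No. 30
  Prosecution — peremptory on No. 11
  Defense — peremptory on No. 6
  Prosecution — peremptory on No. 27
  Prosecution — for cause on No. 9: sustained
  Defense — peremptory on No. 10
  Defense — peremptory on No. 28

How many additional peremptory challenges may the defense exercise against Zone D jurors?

2

Defense peremptories so far: #15, #30, #6, #10, #28 — 5 of 7 used, 2 left overall.
Against Zone D: #10 — 1 used; per-zone cap 3 leaves 2.
Binding limit: min(2, 2) = 2.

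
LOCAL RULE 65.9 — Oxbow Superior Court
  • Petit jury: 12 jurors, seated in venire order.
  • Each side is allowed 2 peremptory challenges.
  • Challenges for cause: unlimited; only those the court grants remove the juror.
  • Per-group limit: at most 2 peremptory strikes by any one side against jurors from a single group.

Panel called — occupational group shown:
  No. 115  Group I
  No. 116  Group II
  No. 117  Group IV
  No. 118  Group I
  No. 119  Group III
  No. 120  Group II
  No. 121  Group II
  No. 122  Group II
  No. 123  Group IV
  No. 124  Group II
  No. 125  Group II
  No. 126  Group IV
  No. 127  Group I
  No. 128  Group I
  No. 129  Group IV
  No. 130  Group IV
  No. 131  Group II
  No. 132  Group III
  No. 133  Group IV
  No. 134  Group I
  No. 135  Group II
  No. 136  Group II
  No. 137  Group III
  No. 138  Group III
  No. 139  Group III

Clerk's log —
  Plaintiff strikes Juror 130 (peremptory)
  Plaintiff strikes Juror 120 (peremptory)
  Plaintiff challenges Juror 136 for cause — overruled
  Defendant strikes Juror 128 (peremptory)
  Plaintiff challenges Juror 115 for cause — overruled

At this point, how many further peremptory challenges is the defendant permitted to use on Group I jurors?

Defendant peremptories so far: #128 — 1 of 2 used, 1 left overall.
Against Group I: #128 — 1 used; per-group cap 2 leaves 1.
Binding limit: min(1, 1) = 1.

1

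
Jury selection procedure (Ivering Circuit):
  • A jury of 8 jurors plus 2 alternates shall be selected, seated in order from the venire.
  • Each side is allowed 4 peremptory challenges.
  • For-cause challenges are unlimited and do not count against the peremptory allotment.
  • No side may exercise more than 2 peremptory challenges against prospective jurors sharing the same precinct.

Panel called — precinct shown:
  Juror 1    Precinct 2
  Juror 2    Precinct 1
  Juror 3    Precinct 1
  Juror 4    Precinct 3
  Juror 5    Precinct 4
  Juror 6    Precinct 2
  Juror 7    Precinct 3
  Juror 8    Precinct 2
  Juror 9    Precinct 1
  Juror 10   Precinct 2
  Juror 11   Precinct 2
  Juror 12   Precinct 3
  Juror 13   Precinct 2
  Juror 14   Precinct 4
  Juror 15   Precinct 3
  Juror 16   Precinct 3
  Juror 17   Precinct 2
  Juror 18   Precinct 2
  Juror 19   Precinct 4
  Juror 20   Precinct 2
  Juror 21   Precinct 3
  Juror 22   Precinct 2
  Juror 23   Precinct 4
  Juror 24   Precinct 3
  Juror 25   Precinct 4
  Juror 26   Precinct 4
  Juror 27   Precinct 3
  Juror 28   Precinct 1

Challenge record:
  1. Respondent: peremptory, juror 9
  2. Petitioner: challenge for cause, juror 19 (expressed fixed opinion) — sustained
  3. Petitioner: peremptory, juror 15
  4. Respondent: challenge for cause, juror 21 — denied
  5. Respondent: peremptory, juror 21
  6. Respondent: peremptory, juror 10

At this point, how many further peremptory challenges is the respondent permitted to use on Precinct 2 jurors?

Respondent peremptories so far: #9, #21, #10 — 3 of 4 used, 1 left overall.
Against Precinct 2: #10 — 1 used; per-precinct cap 2 leaves 1.
Binding limit: min(1, 1) = 1.

1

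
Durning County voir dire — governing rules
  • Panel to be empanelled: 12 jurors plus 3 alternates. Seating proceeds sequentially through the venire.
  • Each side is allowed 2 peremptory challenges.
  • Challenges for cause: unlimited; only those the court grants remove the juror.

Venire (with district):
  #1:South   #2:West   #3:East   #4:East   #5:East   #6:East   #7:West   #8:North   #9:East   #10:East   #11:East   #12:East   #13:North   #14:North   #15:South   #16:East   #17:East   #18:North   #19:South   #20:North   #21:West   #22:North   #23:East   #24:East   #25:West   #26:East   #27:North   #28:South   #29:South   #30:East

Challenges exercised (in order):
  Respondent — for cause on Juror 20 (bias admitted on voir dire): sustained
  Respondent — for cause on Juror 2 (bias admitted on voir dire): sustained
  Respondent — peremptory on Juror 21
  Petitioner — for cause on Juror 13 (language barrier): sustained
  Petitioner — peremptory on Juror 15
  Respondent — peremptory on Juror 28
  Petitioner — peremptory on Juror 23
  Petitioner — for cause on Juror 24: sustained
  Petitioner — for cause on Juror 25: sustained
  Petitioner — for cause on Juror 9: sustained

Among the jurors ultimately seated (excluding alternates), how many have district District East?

Removed: #2, #9, #13, #15, #20, #21, #23, #24, #25, #28.
Seated jurors 1–12: #1, #3, #4, #5, #6, #7, #8, #10, #11, #12, #14, #16 (alternates #17, #18, #19 not counted).
Of those, in District East: #3, #4, #5, #6, #10, #11, #12, #16 → 8.

8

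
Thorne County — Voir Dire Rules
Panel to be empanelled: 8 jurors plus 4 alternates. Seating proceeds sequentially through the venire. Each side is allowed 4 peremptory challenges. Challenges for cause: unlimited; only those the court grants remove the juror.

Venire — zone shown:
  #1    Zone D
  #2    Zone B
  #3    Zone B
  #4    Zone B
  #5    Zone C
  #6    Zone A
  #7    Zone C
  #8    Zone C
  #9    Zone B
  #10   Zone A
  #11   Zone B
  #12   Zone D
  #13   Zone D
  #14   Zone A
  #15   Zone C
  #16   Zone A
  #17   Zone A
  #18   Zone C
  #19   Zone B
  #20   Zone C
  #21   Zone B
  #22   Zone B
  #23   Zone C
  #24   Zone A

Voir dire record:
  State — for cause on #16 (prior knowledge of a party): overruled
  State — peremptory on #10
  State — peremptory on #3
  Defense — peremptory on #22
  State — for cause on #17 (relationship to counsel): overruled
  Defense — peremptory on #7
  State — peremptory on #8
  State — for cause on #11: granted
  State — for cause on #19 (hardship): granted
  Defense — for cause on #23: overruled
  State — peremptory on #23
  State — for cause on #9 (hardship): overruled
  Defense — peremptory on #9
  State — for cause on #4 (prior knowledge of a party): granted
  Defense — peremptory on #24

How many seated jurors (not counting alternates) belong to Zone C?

Removed: #3, #4, #7, #8, #9, #10, #11, #19, #22, #23, #24.
Seated jurors 1–8: #1, #2, #5, #6, #12, #13, #14, #15 (alternates #16, #17, #18, #20 not counted).
Of those, in Zone C: #5, #15 → 2.

2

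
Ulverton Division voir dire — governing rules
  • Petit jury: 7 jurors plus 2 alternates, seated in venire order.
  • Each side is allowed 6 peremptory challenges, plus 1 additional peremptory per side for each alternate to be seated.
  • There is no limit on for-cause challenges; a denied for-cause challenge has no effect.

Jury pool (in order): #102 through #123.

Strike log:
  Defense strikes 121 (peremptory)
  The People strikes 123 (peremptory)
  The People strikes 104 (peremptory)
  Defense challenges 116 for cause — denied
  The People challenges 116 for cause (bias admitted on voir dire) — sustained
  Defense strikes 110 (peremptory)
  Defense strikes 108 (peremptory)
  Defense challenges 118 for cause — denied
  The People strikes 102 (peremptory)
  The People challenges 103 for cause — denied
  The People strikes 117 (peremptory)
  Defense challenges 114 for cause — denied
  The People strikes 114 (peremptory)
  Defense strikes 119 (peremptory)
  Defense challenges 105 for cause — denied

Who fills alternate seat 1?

Removed: #102, #104, #108, #110, #114, #116, #117, #119, #121, #123. (#103, #105, #118 stay — for-cause denied.)
Seating in order: seats 1–7 → #103, #105, #106, #107, #109, #111, #112; alternates → #113, #115.
So alternate 1 is #113.

113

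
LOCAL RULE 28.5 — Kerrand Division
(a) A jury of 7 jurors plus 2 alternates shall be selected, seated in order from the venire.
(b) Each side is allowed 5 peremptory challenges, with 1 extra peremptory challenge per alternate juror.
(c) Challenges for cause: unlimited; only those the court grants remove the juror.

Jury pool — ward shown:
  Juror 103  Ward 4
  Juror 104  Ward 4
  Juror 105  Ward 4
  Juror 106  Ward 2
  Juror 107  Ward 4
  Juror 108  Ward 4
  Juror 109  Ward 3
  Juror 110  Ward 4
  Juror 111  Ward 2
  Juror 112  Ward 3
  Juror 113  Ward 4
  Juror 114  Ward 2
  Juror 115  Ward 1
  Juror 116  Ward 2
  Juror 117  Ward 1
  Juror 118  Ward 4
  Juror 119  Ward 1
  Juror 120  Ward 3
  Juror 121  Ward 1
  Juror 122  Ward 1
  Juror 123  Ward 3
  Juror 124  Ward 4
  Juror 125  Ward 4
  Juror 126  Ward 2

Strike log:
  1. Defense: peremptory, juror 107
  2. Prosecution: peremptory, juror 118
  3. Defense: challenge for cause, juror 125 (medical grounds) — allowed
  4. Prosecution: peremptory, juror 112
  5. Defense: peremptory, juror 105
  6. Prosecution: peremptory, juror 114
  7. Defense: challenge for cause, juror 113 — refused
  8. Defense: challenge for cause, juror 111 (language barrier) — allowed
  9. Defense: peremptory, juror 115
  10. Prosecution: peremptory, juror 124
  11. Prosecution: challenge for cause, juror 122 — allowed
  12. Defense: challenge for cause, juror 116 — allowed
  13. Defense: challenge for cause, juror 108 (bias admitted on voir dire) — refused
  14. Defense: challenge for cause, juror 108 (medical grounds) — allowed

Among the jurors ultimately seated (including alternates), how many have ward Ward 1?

Removed: #105, #107, #108, #111, #112, #114, #115, #116, #118, #122, #124, #125.
Seated (9 incl. alternates): #103, #104, #106, #109, #110, #113, #117, #119, #120.
Of those, in Ward 1: #117, #119 → 2.

2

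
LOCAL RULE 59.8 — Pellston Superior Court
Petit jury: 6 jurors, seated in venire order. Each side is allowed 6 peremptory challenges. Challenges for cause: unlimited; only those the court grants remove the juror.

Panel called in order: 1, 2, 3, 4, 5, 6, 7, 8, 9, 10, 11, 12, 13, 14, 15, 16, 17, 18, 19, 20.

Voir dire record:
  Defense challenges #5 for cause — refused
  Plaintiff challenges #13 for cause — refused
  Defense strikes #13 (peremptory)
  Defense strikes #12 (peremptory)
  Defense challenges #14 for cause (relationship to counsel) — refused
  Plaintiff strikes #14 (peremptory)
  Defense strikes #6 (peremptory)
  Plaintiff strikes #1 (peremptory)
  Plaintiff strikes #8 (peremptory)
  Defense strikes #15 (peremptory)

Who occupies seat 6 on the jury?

Removed: #1, #6, #8, #12, #13, #14, #15. (#5 stays — for-cause denied.)
Seating in order: seats 1–6 → #2, #3, #4, #5, #7, #9.
So seat 6 is #9.

9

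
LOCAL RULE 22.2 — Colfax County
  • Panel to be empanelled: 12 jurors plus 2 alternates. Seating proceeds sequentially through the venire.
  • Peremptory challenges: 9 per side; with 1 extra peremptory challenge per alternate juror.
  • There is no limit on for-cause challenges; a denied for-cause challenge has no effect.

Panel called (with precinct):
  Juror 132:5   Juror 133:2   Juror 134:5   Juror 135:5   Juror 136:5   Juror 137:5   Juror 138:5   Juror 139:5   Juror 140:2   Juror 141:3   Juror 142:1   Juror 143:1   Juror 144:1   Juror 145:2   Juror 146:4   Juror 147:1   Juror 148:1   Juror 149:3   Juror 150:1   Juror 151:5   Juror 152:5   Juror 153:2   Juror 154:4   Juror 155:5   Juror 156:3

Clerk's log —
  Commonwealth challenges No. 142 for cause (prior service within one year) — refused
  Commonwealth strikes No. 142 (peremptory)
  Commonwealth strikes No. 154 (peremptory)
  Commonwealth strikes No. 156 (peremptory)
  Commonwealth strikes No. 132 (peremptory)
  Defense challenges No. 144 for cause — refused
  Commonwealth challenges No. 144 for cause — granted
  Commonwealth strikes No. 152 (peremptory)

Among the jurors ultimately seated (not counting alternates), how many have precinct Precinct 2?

3

Removed: #132, #142, #144, #152, #154, #156.
Seated jurors 1–12: #133, #134, #135, #136, #137, #138, #139, #140, #141, #143, #145, #146 (alternates #147, #148 not counted).
Of those, in Precinct 2: #133, #140, #145 → 3.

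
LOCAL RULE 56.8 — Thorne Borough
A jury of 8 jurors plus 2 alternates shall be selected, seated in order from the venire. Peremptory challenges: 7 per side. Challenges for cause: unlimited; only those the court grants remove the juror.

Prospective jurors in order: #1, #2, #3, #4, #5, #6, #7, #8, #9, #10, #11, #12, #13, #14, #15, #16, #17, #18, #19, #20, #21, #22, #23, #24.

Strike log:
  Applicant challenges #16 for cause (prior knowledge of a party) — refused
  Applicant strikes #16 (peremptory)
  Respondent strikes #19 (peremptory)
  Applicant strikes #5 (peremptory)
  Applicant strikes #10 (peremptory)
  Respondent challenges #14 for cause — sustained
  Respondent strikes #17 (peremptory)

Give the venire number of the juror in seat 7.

Removed: #5, #10, #14, #16, #17, #19.
Seating in order: seats 1–8 → #1, #2, #3, #4, #6, #7, #8, #9; alternates → #11, #12.
So seat 7 is #8.

8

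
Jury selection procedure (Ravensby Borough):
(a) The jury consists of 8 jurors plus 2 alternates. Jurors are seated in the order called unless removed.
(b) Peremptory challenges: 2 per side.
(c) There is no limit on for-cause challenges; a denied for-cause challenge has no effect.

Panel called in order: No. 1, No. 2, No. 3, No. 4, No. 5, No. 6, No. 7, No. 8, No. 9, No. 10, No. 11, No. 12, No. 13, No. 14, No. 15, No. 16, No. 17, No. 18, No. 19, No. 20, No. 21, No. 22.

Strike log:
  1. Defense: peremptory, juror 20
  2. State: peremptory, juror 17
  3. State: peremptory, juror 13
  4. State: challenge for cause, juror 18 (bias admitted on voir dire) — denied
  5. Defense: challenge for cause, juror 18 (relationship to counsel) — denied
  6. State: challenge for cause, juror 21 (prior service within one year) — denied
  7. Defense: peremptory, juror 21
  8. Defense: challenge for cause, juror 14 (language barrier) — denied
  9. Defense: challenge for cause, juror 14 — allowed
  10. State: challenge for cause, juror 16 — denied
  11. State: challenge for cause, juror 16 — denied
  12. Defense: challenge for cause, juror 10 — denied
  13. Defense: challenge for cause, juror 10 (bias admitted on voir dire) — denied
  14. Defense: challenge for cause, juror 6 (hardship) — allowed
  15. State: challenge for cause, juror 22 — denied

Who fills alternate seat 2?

Removed: #6, #13, #14, #17, #20, #21. (#10, #16, #18, #22 stay — for-cause denied.)
Seating in order: seats 1–8 → #1, #2, #3, #4, #5, #7, #8, #9; alternates → #10, #11.
So alternate 2 is #11.

11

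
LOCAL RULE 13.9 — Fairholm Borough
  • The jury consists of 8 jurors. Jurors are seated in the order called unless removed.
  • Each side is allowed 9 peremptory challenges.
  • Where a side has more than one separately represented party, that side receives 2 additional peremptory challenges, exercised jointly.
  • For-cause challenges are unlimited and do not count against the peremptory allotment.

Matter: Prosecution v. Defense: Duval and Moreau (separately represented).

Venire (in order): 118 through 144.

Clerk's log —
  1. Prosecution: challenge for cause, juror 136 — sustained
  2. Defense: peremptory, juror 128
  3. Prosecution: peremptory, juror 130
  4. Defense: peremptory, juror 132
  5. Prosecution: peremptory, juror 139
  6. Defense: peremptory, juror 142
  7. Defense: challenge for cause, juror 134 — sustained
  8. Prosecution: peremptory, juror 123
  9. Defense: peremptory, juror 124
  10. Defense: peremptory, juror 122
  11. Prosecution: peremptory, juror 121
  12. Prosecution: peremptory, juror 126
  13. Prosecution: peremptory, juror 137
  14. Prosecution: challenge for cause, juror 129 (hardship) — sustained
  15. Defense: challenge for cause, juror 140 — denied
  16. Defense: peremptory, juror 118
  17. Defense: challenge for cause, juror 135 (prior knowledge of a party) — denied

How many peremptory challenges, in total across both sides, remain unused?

Prosecution allotment: 9. Defense allotment: 9 base + 2 multi-party = 11.
Prosecution peremptories used: #130, #139, #123, #121, #126, #137 — 6 (for-cause on #136, #129 don't count).
Defense peremptories used: #128, #132, #142, #124, #122, #118 — 6 (for-cause on #134, #140, #135 don't count).
Remaining: (9 − 6) + (11 − 6) = 8.

8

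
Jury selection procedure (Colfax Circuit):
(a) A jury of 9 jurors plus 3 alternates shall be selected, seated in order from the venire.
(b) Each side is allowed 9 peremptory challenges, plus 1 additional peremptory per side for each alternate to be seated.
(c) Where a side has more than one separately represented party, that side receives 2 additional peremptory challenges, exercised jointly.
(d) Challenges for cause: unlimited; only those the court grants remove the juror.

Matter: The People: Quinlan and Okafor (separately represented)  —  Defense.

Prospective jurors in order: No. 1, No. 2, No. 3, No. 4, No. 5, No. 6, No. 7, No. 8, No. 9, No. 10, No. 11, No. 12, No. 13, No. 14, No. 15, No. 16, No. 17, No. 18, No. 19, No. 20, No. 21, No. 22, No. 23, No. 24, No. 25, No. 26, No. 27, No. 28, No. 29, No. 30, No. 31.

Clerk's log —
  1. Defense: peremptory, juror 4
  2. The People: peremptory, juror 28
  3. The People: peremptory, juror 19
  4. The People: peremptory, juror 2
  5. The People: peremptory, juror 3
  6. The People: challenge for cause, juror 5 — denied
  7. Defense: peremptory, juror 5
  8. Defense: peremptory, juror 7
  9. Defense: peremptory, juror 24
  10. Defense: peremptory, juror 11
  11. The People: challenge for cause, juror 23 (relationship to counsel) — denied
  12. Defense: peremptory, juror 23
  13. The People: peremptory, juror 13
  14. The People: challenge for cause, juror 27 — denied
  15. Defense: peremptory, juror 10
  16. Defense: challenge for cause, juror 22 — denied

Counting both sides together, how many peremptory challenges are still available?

The People allotment: 9 base + 1 × 3 alternates + 2 multi-party = 14. Defense allotment: 9 base + 1 × 3 alternates = 12.
The People peremptories used: #28, #19, #2, #3, #13 — 5 (for-cause on #5, #23, #27 don't count).
Defense peremptories used: #4, #5, #7, #24, #11, #23, #10 — 7 (the for-cause on #22 doesn't count).
Remaining: (14 − 5) + (12 − 7) = 14.

14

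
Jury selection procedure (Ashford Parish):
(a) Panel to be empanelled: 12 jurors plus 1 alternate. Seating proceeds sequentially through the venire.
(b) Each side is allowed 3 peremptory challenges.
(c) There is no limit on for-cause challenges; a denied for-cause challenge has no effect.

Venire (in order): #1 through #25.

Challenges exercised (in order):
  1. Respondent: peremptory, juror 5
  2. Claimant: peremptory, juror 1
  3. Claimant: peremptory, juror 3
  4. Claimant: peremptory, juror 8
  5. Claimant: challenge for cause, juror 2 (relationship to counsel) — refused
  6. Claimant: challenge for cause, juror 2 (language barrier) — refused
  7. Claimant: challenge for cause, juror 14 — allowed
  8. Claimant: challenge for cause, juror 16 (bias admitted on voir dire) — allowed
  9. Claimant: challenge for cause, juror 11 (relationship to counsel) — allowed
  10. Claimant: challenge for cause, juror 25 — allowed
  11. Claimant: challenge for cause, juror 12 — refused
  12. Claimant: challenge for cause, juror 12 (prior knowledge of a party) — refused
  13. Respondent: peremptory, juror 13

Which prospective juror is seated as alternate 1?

Removed: #1, #3, #5, #8, #11, #13, #14, #16, #25. (#2, #12 stay — for-cause denied.)
Seating in order: seats 1–12 → #2, #4, #6, #7, #9, #10, #12, #15, #17, #18, #19, #20; alternates → #21.
So alternate 1 is #21.

21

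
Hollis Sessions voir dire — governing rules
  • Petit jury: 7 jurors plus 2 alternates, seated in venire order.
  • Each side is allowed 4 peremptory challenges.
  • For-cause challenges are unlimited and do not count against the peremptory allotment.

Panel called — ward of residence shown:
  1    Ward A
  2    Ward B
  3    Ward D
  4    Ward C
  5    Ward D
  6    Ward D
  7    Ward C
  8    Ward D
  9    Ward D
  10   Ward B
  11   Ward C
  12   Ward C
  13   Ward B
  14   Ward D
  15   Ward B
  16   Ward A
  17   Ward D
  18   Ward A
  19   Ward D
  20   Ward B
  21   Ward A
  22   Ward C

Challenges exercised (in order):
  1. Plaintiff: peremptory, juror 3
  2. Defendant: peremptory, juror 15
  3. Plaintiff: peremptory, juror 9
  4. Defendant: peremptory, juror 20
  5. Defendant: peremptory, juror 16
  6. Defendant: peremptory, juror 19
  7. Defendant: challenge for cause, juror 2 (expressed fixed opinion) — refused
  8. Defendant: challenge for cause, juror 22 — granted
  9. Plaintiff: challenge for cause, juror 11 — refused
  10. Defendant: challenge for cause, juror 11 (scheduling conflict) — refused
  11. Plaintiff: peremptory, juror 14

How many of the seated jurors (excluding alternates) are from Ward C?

2

Removed: #3, #9, #14, #15, #16, #19, #20, #22.
Seated jurors 1–7: #1, #2, #4, #5, #6, #7, #8 (alternates #10, #11 not counted).
Of those, in Ward C: #4, #7 → 2.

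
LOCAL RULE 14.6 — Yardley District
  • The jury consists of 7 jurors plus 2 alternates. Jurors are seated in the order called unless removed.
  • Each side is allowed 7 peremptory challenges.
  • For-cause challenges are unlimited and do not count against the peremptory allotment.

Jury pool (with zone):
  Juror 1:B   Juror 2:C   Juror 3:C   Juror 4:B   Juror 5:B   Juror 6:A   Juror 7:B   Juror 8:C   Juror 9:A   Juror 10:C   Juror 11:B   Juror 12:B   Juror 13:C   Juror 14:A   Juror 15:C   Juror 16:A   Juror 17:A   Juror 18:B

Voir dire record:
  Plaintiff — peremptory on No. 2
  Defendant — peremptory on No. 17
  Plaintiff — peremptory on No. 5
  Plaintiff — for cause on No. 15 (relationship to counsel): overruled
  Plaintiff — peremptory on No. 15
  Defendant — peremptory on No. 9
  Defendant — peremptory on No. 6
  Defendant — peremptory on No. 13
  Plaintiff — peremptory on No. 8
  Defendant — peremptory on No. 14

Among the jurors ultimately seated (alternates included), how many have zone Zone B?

6

Removed: #2, #5, #6, #8, #9, #13, #14, #15, #17.
Seated (9 incl. alternates): #1, #3, #4, #7, #10, #11, #12, #16, #18.
Of those, in Zone B: #1, #4, #7, #11, #12, #18 → 6.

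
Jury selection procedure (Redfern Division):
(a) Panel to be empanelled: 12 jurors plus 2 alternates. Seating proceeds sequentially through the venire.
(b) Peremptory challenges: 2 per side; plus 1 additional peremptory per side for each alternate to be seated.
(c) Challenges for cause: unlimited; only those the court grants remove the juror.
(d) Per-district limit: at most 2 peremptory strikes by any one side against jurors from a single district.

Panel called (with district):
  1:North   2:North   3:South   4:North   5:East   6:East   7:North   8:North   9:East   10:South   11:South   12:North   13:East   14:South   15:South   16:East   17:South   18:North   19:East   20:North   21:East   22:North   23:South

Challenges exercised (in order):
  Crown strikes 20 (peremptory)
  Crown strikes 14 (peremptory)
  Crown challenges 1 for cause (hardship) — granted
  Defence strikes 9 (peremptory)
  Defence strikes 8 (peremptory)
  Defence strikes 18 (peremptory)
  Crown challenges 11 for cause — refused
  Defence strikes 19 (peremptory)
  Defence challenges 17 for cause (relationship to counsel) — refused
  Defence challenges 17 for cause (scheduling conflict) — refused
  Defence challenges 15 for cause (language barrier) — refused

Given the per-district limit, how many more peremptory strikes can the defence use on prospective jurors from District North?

Defence peremptories so far: #9, #8, #18, #19 — 4 of 4 used, 0 left overall.
Against District North: #8, #18 — 2 used; per-district cap 2 leaves 0.
Binding limit: min(0, 0) = 0.

0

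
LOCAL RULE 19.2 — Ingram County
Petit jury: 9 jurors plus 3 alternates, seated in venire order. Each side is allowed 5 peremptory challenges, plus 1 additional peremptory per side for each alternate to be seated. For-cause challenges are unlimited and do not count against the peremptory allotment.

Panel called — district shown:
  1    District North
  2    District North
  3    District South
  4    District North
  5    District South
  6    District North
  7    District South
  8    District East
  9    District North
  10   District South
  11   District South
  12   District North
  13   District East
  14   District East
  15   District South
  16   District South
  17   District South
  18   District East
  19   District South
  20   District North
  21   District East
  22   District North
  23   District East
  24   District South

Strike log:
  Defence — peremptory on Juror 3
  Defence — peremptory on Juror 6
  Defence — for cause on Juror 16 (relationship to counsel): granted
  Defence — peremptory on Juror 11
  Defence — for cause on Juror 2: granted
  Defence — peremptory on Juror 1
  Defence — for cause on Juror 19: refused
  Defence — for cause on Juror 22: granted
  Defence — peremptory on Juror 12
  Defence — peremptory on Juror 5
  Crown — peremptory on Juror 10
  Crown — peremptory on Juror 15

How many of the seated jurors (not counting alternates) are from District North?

Removed: #1, #2, #3, #5, #6, #10, #11, #12, #15, #16, #22.
Seated jurors 1–9: #4, #7, #8, #9, #13, #14, #17, #18, #19 (alternates #20, #21, #23 not counted).
Of those, in District North: #4, #9 → 2.

2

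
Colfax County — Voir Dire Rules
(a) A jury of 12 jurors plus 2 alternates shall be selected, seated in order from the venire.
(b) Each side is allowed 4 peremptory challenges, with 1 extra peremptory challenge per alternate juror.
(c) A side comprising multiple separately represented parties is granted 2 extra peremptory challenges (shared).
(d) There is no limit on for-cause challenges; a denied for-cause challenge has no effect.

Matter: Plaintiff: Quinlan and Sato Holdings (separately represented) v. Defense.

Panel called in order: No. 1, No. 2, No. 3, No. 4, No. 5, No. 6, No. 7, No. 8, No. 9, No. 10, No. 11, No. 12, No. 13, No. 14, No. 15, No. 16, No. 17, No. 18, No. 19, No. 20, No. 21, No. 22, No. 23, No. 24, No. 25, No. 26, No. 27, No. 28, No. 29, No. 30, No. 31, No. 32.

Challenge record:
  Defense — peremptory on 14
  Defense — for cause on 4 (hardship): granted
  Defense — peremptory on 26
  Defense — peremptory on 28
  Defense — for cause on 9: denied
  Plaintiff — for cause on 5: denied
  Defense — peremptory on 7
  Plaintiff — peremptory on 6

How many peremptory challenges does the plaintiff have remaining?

Plaintiff allotment: 4 base + 1 × 2 alternates + 2 multi-party = 8.
Plaintiff peremptories used: #6 — 1 (the for-cause on #5 doesn't count).
Remaining: 8 − 1 = 7.

7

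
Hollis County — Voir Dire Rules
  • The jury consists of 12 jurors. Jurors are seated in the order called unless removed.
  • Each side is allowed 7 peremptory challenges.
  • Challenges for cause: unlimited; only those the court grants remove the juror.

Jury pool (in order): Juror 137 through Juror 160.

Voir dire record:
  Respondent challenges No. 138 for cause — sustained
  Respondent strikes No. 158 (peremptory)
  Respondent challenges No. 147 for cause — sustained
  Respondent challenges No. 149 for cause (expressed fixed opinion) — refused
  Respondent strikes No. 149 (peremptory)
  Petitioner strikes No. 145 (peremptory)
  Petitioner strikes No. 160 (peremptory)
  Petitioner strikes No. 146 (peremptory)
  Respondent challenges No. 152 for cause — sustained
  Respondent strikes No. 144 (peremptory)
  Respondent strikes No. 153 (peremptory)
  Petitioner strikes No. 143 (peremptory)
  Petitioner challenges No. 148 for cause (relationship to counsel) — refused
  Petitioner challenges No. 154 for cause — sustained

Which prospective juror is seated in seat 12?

159

Removed: #138, #143, #144, #145, #146, #147, #149, #152, #153, #154, #158, #160. (#148 stays — for-cause denied.)
Seating in order: seats 1–12 → #137, #139, #140, #141, #142, #148, #150, #151, #155, #156, #157, #159.
So seat 12 is #159.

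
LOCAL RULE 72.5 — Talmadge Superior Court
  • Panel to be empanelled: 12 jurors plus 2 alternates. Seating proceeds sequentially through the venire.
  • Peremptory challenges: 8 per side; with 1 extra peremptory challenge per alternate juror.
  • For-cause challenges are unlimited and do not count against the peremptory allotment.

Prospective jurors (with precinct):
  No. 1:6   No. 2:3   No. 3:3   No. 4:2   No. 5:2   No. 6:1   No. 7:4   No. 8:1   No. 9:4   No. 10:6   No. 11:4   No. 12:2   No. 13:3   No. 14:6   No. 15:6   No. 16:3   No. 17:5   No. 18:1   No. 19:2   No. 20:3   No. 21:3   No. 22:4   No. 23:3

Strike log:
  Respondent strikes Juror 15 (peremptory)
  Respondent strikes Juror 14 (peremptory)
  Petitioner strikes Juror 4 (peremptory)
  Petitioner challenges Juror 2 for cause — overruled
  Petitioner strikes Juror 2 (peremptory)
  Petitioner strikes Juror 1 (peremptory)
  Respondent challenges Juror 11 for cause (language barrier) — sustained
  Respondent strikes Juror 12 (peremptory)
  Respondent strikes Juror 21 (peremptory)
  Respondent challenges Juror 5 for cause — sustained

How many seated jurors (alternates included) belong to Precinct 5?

Removed: #1, #2, #4, #5, #11, #12, #14, #15, #21.
Seated (14 incl. alternates): #3, #6, #7, #8, #9, #10, #13, #16, #17, #18, #19, #20, #22, #23.
Of those, in Precinct 5: #17 → 1.

1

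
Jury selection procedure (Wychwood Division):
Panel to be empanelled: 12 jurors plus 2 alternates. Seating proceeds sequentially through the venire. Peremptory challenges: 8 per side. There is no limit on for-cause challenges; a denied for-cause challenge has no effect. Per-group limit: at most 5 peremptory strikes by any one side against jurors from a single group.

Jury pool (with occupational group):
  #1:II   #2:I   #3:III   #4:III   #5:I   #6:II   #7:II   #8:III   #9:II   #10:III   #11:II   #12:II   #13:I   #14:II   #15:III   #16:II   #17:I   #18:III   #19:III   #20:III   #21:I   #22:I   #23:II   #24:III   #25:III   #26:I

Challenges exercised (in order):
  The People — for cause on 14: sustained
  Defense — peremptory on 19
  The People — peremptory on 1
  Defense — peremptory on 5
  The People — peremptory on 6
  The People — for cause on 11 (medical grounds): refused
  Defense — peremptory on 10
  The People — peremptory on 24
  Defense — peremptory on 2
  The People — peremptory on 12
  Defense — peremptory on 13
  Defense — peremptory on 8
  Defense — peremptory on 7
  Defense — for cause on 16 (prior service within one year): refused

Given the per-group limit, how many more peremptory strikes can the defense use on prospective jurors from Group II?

Defense peremptories so far: #19, #5, #10, #2, #13, #8, #7 — 7 of 8 used, 1 left overall.
Against Group II: #7 — 1 used; per-group cap 5 leaves 4.
Binding limit: min(1, 4) = 1.

1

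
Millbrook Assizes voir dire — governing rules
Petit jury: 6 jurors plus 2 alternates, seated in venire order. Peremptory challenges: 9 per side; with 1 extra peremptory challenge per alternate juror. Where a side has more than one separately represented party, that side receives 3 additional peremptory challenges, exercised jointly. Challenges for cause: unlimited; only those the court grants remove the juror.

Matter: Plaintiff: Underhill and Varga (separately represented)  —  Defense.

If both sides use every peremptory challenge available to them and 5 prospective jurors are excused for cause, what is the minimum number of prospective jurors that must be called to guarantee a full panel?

Seats to fill: 6 + 2 alternates = 8.
Peremptories — Plaintiff: 9 + 1×2 + 3 = 14; Defense: 9 + 1×2 = 11; total 25.
For-cause removals: 5.
Minimum venire: 8 + 25 + 5 = 38.

38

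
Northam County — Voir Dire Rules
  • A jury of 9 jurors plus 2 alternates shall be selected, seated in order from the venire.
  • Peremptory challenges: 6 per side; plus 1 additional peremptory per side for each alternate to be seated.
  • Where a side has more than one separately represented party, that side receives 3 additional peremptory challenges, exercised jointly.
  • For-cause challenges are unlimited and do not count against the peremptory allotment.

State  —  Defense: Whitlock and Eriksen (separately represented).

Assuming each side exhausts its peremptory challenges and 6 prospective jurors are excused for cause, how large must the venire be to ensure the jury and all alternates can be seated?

36

Seats to fill: 9 + 2 alternates = 11.
Peremptories — State: 6 + 1×2 = 8; Defense: 6 + 1×2 + 3 = 11; total 19.
For-cause removals: 6.
Minimum venire: 11 + 19 + 6 = 36.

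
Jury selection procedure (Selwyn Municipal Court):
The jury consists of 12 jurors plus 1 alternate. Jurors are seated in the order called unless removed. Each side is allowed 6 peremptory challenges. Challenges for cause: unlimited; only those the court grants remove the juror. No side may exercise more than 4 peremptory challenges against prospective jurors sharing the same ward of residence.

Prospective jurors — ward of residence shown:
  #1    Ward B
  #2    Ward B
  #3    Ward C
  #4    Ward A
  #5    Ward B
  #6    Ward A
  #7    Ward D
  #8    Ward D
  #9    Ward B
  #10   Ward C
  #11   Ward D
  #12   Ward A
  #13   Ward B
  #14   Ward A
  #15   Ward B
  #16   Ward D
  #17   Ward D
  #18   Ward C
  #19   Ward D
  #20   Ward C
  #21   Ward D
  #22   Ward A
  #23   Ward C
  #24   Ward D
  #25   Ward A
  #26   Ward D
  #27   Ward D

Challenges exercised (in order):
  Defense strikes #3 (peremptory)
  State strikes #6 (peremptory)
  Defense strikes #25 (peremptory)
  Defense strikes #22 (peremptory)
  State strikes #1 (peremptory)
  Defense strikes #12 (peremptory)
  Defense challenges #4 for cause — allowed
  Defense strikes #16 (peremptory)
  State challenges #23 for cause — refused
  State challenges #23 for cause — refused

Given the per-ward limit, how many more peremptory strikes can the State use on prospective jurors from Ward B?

State peremptories so far: #6, #1 — 2 of 6 used, 4 left overall.
Against Ward B: #1 — 1 used; per-ward cap 4 leaves 3.
Binding limit: min(4, 3) = 3.

3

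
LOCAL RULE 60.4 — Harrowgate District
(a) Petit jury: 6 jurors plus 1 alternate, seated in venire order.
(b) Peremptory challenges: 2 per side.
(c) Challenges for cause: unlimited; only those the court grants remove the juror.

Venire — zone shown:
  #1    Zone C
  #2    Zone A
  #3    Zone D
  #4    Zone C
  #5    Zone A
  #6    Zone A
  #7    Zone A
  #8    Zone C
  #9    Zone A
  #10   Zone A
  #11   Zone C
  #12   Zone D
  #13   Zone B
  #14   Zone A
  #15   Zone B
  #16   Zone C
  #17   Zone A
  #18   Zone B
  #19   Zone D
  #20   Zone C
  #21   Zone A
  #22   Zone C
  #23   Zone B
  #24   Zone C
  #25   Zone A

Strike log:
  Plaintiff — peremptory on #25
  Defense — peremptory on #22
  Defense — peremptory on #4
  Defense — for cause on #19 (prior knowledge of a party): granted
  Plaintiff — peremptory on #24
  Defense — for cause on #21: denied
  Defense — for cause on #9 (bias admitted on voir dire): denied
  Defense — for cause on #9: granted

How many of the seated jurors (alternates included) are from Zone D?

1

Removed: #4, #9, #19, #22, #24, #25.
Seated (7 incl. alternates): #1, #2, #3, #5, #6, #7, #8.
Of those, in Zone D: #3 → 1.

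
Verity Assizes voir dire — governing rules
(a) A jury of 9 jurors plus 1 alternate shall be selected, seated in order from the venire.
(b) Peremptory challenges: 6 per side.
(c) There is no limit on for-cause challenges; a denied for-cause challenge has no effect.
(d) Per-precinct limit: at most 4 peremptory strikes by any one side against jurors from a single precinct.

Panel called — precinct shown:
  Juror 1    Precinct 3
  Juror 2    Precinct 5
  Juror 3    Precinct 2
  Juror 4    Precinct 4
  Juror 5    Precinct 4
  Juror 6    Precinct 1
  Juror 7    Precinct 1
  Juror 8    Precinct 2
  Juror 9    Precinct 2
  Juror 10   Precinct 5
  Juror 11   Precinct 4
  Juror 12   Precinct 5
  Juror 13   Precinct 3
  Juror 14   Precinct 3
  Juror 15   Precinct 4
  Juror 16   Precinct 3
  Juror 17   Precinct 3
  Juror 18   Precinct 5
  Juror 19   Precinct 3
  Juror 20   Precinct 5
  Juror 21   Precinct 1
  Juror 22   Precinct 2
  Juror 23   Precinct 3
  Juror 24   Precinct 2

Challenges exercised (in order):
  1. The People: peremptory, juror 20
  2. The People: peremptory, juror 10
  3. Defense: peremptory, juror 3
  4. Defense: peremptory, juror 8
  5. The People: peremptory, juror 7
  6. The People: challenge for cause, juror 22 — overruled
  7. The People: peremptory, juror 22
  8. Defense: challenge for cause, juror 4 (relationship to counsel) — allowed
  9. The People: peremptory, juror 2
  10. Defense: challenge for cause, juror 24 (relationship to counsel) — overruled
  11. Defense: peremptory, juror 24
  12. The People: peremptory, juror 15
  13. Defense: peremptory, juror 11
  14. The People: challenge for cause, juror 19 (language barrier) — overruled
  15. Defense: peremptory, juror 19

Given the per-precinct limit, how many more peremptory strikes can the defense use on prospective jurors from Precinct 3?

1

Defense peremptories so far: #3, #8, #24, #11, #19 — 5 of 6 used, 1 left overall.
Against Precinct 3: #19 — 1 used; per-precinct cap 4 leaves 3.
Binding limit: min(1, 3) = 1.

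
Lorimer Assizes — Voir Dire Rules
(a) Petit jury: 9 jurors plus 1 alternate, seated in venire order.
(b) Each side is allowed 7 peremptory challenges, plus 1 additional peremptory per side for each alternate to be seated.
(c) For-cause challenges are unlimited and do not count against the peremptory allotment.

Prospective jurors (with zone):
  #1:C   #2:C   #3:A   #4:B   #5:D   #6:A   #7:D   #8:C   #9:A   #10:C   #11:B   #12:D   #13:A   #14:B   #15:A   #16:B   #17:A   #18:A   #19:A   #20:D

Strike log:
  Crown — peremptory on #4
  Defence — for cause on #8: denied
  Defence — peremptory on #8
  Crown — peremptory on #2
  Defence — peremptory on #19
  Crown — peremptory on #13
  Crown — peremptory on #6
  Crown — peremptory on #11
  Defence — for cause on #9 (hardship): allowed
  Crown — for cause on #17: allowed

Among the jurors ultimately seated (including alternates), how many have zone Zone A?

Removed: #2, #4, #6, #8, #9, #11, #13, #17, #19.
Seated (10 incl. alternates): #1, #3, #5, #7, #10, #12, #14, #15, #16, #18.
Of those, in Zone A: #3, #15, #18 → 3.

3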